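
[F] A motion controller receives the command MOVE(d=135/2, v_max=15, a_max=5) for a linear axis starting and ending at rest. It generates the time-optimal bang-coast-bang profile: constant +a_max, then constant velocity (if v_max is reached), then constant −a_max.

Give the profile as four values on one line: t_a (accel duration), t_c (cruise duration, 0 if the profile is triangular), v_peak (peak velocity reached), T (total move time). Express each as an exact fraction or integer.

(v_max)²/a_max = 15²/5 = 45
135/2 ≥ 45 → trapezoidal
t_a = 15/5 = 3; v_peak = 15
d_cruise = 135/2 − 45 = 45/2; t_c = (45/2)/15 = 3/2
T = 2·3 + 3/2 = 15/2

t_a=3 t_c=3/2 v_peak=15 T=15/2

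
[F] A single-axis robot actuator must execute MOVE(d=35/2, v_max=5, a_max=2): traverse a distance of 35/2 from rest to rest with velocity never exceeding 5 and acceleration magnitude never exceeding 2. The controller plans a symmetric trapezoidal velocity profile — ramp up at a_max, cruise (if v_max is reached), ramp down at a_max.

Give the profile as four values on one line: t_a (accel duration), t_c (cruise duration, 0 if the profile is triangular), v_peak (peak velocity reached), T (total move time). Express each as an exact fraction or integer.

v_max²/a_max = 5²/2 = 25/2
35/2 ≥ 25/2 ⇒ cruise phase
t_a = 5/2; v_peak = 5
d_cruise = 35/2 − 25/2 = 5; t_c = 5/5 = 1
T = 2·5/2 + 1 = 6

t_a=5/2 t_c=1 v_peak=5 T=6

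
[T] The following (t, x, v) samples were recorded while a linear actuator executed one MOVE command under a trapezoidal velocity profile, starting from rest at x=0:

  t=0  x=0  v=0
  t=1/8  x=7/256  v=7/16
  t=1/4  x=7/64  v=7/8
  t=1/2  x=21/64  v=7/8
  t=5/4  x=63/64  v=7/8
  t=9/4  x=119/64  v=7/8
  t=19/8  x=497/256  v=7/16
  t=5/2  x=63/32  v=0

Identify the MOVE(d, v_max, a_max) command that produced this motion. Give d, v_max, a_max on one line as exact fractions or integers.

final state: t=5/2, x=63/32, v=0 → d = 63/32
a_max = (7/16−0)/(1/8−0) = 7/2
max v = 7/8 over t∈[1/4,9/4] → v_max = 7/8
check: 7/8·(1/4+2) = 63/32 ✓

d=63/32 v_max=7/8 a_max=7/2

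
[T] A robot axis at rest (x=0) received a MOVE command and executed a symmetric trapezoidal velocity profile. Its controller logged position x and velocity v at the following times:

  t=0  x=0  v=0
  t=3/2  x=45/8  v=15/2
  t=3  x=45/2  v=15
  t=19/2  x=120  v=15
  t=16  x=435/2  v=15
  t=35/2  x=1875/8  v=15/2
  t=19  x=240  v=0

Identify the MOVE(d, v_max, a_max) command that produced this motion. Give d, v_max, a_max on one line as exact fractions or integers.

d=240 v_max=15 a_max=5

final state: t=19, x=240, v=0 → d = 240
a_max = (15/2−0)/(3/2−0) = 5
max v = 15 over t∈[3,16] → v_max = 15
check: 15·(3+13) = 240 ✓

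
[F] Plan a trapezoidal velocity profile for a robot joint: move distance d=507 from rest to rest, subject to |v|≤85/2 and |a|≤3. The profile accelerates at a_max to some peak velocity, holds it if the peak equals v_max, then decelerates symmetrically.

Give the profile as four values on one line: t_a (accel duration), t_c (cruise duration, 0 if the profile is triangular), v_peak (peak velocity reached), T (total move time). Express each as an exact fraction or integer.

v_max²/a_max = (85/2)²/3 = 7225/12
507 < 7225/12 → triangular
v_peak = √(507·3) = √1521 = 39
t_a = 39/3 = 13; t_c = 0
T = 2·13 = 26

t_a=13 t_c=0 v_peak=39 T=26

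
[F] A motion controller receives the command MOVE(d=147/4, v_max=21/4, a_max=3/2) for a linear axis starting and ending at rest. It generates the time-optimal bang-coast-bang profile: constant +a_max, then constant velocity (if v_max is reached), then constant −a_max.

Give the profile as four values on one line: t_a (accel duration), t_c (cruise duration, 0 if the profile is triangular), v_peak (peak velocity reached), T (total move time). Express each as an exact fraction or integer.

t_a=7/2 t_c=7/2 v_peak=21/4 T=21/2

(v_max)²/a_max = (21/4)²/(3/2) = 147/8
147/4 ≥ 147/8 so v_max reached
t_a = (21/4)/(3/2) = 7/2; v_peak = 21/4
d_cruise = 147/4 − 147/8 = 147/8; t_c = (147/8)/(21/4) = 7/2
T = 2·7/2 + 7/2 = 21/2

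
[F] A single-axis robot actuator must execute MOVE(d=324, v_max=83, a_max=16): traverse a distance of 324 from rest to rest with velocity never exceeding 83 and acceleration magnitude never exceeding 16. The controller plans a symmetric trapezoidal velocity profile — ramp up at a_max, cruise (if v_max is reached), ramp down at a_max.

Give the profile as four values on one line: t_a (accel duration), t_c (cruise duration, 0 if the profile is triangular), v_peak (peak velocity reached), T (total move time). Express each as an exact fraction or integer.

t_a=9/2 t_c=0 v_peak=72 T=9

v_max²/a_max = 83²/16 = 6889/16
324 < 6889/16 → triangular
v_peak = √(324·16) = √5184 = 72
t_a = 72/16 = 9/2; t_c = 0
T = 2·9/2 = 9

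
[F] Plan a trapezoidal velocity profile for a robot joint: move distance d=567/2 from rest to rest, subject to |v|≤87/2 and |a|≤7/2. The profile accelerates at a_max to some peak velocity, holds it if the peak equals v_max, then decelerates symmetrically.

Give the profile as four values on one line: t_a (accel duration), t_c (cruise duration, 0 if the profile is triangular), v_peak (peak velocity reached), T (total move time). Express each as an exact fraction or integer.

t_a=9 t_c=0 v_peak=63/2 T=18

v_max²/a_max = (87/2)²/(7/2) = 7569/14
567/2 < 7569/14 so t_c = 0
v_peak = √(567/2·7/2) = √(3969/4) = 63/2
t_a = (63/2)/(7/2) = 9; t_c = 0
T = 2·9 = 18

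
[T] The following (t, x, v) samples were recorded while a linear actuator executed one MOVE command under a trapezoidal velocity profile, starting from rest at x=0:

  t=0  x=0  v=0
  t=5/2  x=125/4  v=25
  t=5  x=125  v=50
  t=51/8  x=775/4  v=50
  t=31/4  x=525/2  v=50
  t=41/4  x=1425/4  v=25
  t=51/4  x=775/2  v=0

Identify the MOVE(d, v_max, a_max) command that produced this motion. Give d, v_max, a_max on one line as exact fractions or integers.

d=775/2 v_max=50 a_max=10

final state: t=51/4, x=775/2, v=0 → d = 775/2
a_max = (25−0)/(5/2−0) = 10
max v = 50 over t∈[5,31/4] → v_max = 50
check: 50·(5+11/4) = 775/2 ✓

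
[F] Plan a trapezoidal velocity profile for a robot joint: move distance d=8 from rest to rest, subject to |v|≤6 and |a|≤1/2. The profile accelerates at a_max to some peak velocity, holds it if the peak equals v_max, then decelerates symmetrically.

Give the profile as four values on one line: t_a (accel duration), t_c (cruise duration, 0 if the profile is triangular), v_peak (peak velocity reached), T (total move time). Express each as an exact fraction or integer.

t_a=4 t_c=0 v_peak=2 T=8

(v_max)²/a_max = 6²/(1/2) = 72
8 < 72 → triangular
v_peak = √(8·1/2) = √4 = 2
t_a = 2/(1/2) = 4; t_c = 0
T = 2·4 = 8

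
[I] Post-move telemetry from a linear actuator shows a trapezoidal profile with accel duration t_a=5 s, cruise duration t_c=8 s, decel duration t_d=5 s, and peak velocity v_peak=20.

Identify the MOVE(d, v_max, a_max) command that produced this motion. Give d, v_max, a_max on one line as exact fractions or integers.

d=260 v_max=20 a_max=4

a_max = 20/5 = 4
d_a = ½·20·5 = 50; d_c = 20·8 = 160
d = 2·50 + 160 = 260
t_c = 8 > 0 → v_max = v_peak = 20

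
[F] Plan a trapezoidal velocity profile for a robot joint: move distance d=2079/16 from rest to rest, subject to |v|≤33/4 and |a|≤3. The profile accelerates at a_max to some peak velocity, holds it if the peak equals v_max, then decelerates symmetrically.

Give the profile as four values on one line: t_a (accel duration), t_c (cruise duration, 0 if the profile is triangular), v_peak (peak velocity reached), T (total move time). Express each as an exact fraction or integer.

(v_max)²/a_max = (33/4)²/3 = 363/16
2079/16 ≥ 363/16 ⇒ cruise phase
t_a = (33/4)/3 = 11/4; v_peak = 33/4
d_cruise = 2079/16 − 363/16 = 429/4; t_c = (429/4)/(33/4) = 13
T = 2·11/4 + 13 = 37/2

t_a=11/4 t_c=13 v_peak=33/4 T=37/2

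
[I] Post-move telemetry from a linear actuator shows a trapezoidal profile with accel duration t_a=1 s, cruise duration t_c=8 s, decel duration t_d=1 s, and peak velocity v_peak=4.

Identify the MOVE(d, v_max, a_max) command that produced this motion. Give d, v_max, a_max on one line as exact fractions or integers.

d=36 v_max=4 a_max=4

a_max = 4/1 = 4
d_a = ½·4·1 = 2; d_c = 4·8 = 32
d = 2·2 + 32 = 36
t_c = 8 > 0 so v_max = 4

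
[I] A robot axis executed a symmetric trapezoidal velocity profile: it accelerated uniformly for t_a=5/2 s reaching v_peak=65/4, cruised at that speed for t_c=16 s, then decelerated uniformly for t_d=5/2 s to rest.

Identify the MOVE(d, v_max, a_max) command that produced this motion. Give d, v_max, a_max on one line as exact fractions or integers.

d=2405/8 v_max=65/4 a_max=13/2

a_max = (65/4)/(5/2) = 13/2
d_a = ½·65/4·5/2 = 325/16; d_c = 65/4·16 = 260
d = 2·325/16 + 260 = 2405/8
t_c = 16 > 0 → v_max = v_peak = 65/4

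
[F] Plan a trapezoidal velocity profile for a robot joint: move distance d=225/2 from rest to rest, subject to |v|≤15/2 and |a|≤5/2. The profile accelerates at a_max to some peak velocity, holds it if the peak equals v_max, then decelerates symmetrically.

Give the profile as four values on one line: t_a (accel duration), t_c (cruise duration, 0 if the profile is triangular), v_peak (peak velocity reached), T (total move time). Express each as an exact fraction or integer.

v_max²/a_max = (15/2)²/(5/2) = 45/2
225/2 ≥ 45/2 ⇒ cruise phase
t_a = (15/2)/(5/2) = 3; v_peak = 15/2
d_cruise = 225/2 − 45/2 = 90; t_c = 90/(15/2) = 12
T = 2·3 + 12 = 18

t_a=3 t_c=12 v_peak=15/2 T=18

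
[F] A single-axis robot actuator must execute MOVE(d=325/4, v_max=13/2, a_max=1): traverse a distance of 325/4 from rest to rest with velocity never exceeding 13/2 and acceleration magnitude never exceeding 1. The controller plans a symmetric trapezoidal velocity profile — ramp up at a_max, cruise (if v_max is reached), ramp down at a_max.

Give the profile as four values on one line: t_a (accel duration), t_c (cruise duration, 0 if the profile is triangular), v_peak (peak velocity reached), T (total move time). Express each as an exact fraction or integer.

t_a=13/2 t_c=6 v_peak=13/2 T=19

vₘ²/aₘ = (13/2)²/1 = 169/4
325/4 ≥ 169/4 so v_max reached
t_a = (13/2)/1 = 13/2; v_peak = 13/2
d_cruise = 325/4 − 169/4 = 39; t_c = 39/(13/2) = 6
T = 2·13/2 + 6 = 19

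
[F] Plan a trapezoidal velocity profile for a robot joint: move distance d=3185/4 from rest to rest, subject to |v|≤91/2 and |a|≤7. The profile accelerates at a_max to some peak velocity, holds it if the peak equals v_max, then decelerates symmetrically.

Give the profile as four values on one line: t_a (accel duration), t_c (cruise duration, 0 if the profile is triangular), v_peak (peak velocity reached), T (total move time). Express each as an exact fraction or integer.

t_a=13/2 t_c=11 v_peak=91/2 T=24

v_max²/a_max = (91/2)²/7 = 1183/4
3185/4 ≥ 1183/4 ⇒ cruise phase
t_a = (91/2)/7 = 13/2; v_peak = 91/2
d_cruise = 3185/4 − 1183/4 = 1001/2; t_c = (1001/2)/(91/2) = 11
T = 2·13/2 + 11 = 24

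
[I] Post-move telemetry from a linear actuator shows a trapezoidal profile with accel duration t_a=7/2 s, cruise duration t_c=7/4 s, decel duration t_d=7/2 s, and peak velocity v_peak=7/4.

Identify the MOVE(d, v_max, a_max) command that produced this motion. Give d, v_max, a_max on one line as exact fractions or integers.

a_max = (7/4)/(7/2) = 1/2
d_a = ½·7/4·7/2 = 49/16; d_c = 7/4·7/4 = 49/16
d = 2·49/16 + 49/16 = 147/16
t_c = 7/4 > 0 so v_max = 7/4

d=147/16 v_max=7/4 a_max=1/2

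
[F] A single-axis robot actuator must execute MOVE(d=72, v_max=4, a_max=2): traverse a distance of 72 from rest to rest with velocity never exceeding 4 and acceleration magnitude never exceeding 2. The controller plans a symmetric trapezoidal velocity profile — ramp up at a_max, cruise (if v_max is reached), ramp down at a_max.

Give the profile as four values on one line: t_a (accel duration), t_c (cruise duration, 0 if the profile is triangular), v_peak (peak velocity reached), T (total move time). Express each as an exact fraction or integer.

t_a=2 t_c=16 v_peak=4 T=20

vₘ²/aₘ = 4²/2 = 8
72 ≥ 8 ⇒ cruise phase
t_a = 4/2 = 2; v_peak = 4
d_cruise = 72 − 8 = 64; t_c = 64/4 = 16
T = 2·2 + 16 = 20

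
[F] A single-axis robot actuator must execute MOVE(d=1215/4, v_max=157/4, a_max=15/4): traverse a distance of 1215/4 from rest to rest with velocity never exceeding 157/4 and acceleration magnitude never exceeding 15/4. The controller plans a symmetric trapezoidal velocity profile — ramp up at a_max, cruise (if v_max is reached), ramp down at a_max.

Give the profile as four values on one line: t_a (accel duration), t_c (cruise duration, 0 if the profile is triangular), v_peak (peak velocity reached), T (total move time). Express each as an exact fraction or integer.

(v_max)²/a_max = (157/4)²/(15/4) = 24649/60
1215/4 < 24649/60 ⇒ no cruise
v_peak = √(1215/4·15/4) = √(18225/16) = 135/4
t_a = (135/4)/(15/4) = 9; t_c = 0
T = 2·9 = 18

t_a=9 t_c=0 v_peak=135/4 T=18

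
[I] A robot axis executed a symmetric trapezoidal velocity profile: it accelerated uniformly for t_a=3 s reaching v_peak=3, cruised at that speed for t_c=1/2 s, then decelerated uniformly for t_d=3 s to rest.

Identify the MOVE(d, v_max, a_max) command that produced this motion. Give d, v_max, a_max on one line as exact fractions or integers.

a_max = 3/3 = 1
d_a = ½·3·3 = 9/2; d_c = 3·1/2 = 3/2
d = 2·9/2 + 3/2 = 21/2
t_c = 1/2 > 0 → v_max = v_peak = 3

d=21/2 v_max=3 a_max=1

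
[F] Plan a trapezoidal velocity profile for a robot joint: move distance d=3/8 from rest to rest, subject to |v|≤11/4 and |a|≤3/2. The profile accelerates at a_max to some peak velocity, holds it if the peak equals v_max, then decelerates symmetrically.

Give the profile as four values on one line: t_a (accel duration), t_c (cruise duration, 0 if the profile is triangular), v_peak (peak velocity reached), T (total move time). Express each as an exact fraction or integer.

t_a=1/2 t_c=0 v_peak=3/4 T=1

(v_max)²/a_max = (11/4)²/(3/2) = 121/24
3/8 < 121/24 ⇒ no cruise
v_peak = √(3/8·3/2) = √(9/16) = 3/4
t_a = (3/4)/(3/2) = 1/2; t_c = 0
T = 2·1/2 = 1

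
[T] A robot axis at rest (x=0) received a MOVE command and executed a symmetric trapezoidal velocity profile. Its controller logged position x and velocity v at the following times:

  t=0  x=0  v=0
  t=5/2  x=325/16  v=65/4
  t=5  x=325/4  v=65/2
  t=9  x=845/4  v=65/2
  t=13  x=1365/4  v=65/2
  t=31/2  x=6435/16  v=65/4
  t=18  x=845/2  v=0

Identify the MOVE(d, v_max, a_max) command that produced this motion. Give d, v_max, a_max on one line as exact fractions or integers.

final state: t=18, x=845/2, v=0 → d = 845/2
a_max = (65/4−0)/(5/2−0) = 13/2
max v = 65/2 over t∈[5,13] → v_max = 65/2
check: 65/2·(5+8) = 845/2 ✓

d=845/2 v_max=65/2 a_max=13/2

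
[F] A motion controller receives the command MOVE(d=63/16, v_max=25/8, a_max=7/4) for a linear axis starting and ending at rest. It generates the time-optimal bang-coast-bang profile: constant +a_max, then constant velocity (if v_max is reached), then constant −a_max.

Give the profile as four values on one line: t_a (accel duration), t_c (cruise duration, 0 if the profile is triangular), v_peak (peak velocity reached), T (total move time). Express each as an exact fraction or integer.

t_a=3/2 t_c=0 v_peak=21/8 T=3

vₘ²/aₘ = (25/8)²/(7/4) = 625/112
63/16 < 625/112 so t_c = 0
v_peak = √(63/16·7/4) = √(441/64) = 21/8
t_a = (21/8)/(7/4) = 3/2; t_c = 0
T = 2·3/2 = 3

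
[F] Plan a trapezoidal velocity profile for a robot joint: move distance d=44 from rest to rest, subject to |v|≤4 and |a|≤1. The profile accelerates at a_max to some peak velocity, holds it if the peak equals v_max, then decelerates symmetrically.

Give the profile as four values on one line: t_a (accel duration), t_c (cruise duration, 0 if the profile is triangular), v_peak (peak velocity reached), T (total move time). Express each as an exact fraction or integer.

t_a=4 t_c=7 v_peak=4 T=15

vₘ²/aₘ = 4²/1 = 16
44 ≥ 16 → trapezoidal
t_a = 4/1 = 4; v_peak = 4
d_cruise = 44 − 16 = 28; t_c = 28/4 = 7
T = 2·4 + 7 = 15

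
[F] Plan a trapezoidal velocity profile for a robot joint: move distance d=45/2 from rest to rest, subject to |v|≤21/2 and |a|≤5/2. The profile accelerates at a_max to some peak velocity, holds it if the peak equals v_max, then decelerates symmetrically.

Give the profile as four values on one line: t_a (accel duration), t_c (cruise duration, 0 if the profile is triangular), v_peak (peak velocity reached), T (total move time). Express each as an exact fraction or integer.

t_a=3 t_c=0 v_peak=15/2 T=6

(v_max)²/a_max = (21/2)²/(5/2) = 441/10
45/2 < 441/10 so t_c = 0
v_peak = √(45/2·5/2) = √(225/4) = 15/2
t_a = (15/2)/(5/2) = 3; t_c = 0
T = 2·3 = 6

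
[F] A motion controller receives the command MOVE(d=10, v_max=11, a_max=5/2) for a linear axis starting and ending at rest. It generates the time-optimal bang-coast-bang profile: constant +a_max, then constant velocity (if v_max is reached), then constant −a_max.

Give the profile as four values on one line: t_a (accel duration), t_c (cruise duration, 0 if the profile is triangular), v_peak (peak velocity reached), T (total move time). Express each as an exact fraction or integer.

t_a=2 t_c=0 v_peak=5 T=4

(v_max)²/a_max = 11²/(5/2) = 242/5
10 < 242/5 → triangular
v_peak = √(10·5/2) = √25 = 5
t_a = 5/(5/2) = 2; t_c = 0
T = 2·2 = 4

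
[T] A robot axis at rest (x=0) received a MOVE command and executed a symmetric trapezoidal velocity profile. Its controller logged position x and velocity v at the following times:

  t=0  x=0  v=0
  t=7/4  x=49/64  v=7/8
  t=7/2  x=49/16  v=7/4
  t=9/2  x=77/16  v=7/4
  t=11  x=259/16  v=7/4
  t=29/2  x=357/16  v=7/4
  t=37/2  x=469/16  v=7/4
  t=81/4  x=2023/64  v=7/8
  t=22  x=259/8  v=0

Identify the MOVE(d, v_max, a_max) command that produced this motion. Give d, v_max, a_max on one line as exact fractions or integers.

d=259/8 v_max=7/4 a_max=1/2

final state: t=22, x=259/8, v=0 → d = 259/8
a_max = (7/8−0)/(7/4−0) = 1/2
max v = 7/4 over t∈[7/2,37/2] → v_max = 7/4
check: 7/4·(7/2+15) = 259/8 ✓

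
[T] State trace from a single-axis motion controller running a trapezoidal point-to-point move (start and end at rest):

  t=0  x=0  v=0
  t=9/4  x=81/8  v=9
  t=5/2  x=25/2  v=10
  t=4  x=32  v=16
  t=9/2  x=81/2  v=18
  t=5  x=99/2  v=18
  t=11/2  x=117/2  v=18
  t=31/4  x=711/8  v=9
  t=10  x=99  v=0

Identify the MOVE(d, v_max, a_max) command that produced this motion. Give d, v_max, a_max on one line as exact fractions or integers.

d=99 v_max=18 a_max=4

final state: t=10, x=99, v=0 → d = 99
a_max = (9−0)/(9/4−0) = 4
max v = 18 over t∈[9/2,11/2] → v_max = 18
check: 18·(9/2+1) = 99 ✓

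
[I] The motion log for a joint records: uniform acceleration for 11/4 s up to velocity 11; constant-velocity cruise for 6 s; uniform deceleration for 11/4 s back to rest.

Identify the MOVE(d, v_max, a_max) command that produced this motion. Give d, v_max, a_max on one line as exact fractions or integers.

a_max = 11/(11/4) = 4
d_a = ½·11·11/4 = 121/8; d_c = 11·6 = 66
d = 2·121/8 + 66 = 385/4
t_c = 6 > 0 ⇒ limit active, v_max = 11

d=385/4 v_max=11 a_max=4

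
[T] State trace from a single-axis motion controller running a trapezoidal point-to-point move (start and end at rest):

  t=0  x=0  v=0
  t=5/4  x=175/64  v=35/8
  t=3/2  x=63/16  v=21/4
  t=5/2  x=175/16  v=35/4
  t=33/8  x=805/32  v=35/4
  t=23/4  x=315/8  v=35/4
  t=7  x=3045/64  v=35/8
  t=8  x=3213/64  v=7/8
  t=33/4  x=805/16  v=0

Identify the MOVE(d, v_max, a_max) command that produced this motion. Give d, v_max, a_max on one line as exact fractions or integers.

d=805/16 v_max=35/4 a_max=7/2

final state: t=33/4, x=805/16, v=0 → d = 805/16
a_max = (35/8−0)/(5/4−0) = 7/2
max v = 35/4 over t∈[5/2,23/4] → v_max = 35/4
check: 35/4·(5/2+13/4) = 805/16 ✓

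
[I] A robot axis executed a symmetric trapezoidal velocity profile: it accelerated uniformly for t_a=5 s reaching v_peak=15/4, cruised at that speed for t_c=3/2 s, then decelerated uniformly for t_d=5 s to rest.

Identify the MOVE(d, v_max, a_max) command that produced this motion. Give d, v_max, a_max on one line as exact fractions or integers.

d=195/8 v_max=15/4 a_max=3/4

a_max = (15/4)/5 = 3/4
d_a = ½·15/4·5 = 75/8; d_c = 15/4·3/2 = 45/8
d = 2·75/8 + 45/8 = 195/8
t_c = 3/2 > 0 so v_max = 15/4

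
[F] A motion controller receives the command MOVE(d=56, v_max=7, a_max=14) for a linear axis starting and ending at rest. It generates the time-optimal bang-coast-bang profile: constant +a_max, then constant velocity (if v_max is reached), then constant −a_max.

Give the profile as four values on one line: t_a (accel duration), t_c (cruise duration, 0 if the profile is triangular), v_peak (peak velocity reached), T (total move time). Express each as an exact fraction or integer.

t_a=1/2 t_c=15/2 v_peak=7 T=17/2

v_max²/a_max = 7²/14 = 7/2
56 ≥ 7/2 ⇒ cruise phase
t_a = 7/14 = 1/2; v_peak = 7
d_cruise = 56 − 7/2 = 105/2; t_c = (105/2)/7 = 15/2
T = 2·1/2 + 15/2 = 17/2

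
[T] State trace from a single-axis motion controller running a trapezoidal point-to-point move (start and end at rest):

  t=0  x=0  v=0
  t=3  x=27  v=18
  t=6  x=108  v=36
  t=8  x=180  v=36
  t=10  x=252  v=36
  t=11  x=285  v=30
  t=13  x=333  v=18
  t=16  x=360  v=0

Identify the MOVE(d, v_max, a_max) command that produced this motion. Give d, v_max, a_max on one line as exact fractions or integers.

final state: t=16, x=360, v=0 → d = 360
a_max = (18−0)/(3−0) = 6
max v = 36 over t∈[6,10] → v_max = 36
check: 36·(6+4) = 360 ✓

d=360 v_max=36 a_max=6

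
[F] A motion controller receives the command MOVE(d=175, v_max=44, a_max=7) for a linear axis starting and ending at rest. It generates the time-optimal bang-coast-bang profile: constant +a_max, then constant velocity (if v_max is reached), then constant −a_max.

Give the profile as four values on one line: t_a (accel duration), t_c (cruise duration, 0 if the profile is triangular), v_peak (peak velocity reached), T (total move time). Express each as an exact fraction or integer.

(v_max)²/a_max = 44²/7 = 1936/7
175 < 1936/7 ⇒ no cruise
v_peak = √(175·7) = √1225 = 35
t_a = 35/7 = 5; t_c = 0
T = 2·5 = 10

t_a=5 t_c=0 v_peak=35 T=10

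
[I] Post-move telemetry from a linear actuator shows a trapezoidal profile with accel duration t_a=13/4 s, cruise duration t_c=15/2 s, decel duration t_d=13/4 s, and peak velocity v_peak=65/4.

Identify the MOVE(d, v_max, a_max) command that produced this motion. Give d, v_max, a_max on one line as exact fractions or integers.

a_max = (65/4)/(13/4) = 5
d_a = ½·65/4·13/4 = 845/32; d_c = 65/4·15/2 = 975/8
d = 2·845/32 + 975/8 = 2795/16
t_c = 15/2 > 0 → v_max = v_peak = 65/4

d=2795/16 v_max=65/4 a_max=5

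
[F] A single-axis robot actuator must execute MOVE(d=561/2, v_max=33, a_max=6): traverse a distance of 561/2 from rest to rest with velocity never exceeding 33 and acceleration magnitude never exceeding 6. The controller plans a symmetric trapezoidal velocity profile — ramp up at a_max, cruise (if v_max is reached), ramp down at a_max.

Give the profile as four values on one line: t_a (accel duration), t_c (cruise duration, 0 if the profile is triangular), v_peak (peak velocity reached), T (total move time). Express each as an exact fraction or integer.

t_a=11/2 t_c=3 v_peak=33 T=14

v_max²/a_max = 33²/6 = 363/2
561/2 ≥ 363/2 ⇒ cruise phase
t_a = 33/6 = 11/2; v_peak = 33
d_cruise = 561/2 − 363/2 = 99; t_c = 99/33 = 3
T = 2·11/2 + 3 = 14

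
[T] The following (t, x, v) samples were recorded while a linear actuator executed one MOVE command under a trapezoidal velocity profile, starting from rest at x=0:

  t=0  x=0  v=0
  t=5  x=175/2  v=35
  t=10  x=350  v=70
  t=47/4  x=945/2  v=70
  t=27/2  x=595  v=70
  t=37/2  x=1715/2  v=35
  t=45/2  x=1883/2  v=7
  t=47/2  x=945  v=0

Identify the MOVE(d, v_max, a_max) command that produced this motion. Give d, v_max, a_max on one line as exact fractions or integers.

d=945 v_max=70 a_max=7

final state: t=47/2, x=945, v=0 → d = 945
a_max = (35−0)/(5−0) = 7
max v = 70 over t∈[10,27/2] → v_max = 70
check: 70·(10+7/2) = 945 ✓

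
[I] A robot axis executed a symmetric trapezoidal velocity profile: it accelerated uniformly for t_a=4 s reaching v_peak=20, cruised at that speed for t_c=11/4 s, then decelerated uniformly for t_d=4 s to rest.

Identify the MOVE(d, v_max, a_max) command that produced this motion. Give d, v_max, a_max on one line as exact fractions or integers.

d=135 v_max=20 a_max=5

a_max = 20/4 = 5
d_a = ½·20·4 = 40; d_c = 20·11/4 = 55
d = 2·40 + 55 = 135
t_c = 11/4 > 0 so v_max = 20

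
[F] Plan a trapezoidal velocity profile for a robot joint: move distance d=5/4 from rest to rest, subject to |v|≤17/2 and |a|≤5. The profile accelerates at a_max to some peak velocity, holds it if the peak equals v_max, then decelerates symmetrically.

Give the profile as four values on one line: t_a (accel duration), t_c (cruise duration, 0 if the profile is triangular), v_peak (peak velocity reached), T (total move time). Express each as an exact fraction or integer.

(v_max)²/a_max = (17/2)²/5 = 289/20
5/4 < 289/20 so t_c = 0
v_peak = √(5/4·5) = √(25/4) = 5/2
t_a = (5/2)/5 = 1/2; t_c = 0
T = 2·1/2 = 1

t_a=1/2 t_c=0 v_peak=5/2 T=1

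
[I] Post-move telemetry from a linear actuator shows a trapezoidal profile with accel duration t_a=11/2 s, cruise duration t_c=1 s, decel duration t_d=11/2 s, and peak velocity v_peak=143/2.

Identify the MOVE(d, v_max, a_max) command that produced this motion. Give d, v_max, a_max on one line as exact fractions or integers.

d=1859/4 v_max=143/2 a_max=13

a_max = (143/2)/(11/2) = 13
d_a = ½·143/2·11/2 = 1573/8; d_c = 143/2·1 = 143/2
d = 2·1573/8 + 143/2 = 1859/4
t_c = 1 > 0 ⇒ limit active, v_max = 143/2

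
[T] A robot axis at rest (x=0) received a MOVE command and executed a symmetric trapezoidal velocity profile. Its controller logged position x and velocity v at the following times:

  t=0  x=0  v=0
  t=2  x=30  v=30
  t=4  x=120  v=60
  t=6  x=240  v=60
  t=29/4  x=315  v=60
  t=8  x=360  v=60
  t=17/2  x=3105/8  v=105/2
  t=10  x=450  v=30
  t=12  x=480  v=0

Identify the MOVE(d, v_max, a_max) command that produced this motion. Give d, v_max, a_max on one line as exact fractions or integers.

d=480 v_max=60 a_max=15

final state: t=12, x=480, v=0 → d = 480
a_max = (30−0)/(2−0) = 15
max v = 60 over t∈[4,8] → v_max = 60
check: 60·(4+4) = 480 ✓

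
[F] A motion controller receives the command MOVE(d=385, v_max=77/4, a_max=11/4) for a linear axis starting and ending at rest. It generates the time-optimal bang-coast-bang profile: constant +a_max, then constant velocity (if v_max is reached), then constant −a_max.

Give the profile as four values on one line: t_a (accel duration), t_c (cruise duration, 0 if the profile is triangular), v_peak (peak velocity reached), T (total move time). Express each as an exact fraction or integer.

t_a=7 t_c=13 v_peak=77/4 T=27

v_max²/a_max = (77/4)²/(11/4) = 539/4
385 ≥ 539/4 so v_max reached
t_a = (77/4)/(11/4) = 7; v_peak = 77/4
d_cruise = 385 − 539/4 = 1001/4; t_c = (1001/4)/(77/4) = 13
T = 2·7 + 13 = 27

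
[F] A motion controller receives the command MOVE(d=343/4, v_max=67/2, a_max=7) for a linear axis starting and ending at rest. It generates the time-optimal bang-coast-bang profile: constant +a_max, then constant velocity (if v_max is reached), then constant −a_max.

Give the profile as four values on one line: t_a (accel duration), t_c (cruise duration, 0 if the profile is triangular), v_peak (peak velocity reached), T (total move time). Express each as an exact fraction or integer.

t_a=7/2 t_c=0 v_peak=49/2 T=7

v_max²/a_max = (67/2)²/7 = 4489/28
343/4 < 4489/28 → triangular
v_peak = √(343/4·7) = √(2401/4) = 49/2
t_a = (49/2)/7 = 7/2; t_c = 0
T = 2·7/2 = 7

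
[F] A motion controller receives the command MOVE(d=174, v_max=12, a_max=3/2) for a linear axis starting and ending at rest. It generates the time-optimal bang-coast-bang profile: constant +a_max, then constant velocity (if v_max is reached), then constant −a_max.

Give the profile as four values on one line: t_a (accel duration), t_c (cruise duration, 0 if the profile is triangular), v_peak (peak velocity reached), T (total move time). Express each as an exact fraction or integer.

vₘ²/aₘ = 12²/(3/2) = 96
174 ≥ 96 ⇒ cruise phase
t_a = 12/(3/2) = 8; v_peak = 12
d_cruise = 174 − 96 = 78; t_c = 78/12 = 13/2
T = 2·8 + 13/2 = 45/2

t_a=8 t_c=13/2 v_peak=12 T=45/2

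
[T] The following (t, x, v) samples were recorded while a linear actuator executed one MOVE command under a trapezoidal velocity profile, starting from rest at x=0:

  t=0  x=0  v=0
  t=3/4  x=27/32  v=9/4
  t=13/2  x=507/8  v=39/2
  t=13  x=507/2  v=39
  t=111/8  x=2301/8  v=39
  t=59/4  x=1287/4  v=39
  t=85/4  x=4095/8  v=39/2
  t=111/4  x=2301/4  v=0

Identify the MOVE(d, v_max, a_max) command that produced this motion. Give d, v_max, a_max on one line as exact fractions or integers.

final state: t=111/4, x=2301/4, v=0 → d = 2301/4
a_max = (9/4−0)/(3/4−0) = 3
max v = 39 over t∈[13,59/4] → v_max = 39
check: 39·(13+7/4) = 2301/4 ✓

d=2301/4 v_max=39 a_max=3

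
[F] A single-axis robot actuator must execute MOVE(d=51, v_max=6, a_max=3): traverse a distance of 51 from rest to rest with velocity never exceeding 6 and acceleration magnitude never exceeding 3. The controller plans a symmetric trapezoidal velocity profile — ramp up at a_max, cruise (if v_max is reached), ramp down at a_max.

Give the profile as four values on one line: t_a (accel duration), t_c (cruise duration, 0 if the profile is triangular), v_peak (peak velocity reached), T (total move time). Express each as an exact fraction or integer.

t_a=2 t_c=13/2 v_peak=6 T=21/2

v_max²/a_max = 6²/3 = 12
51 ≥ 12 so v_max reached
t_a = 6/3 = 2; v_peak = 6
d_cruise = 51 − 12 = 39; t_c = 39/6 = 13/2
T = 2·2 + 13/2 = 21/2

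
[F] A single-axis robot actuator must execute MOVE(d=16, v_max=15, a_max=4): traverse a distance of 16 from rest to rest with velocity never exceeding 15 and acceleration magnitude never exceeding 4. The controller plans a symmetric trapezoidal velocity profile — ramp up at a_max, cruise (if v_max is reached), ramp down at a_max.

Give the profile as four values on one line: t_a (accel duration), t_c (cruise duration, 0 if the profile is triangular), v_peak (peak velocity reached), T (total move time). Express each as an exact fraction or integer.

t_a=2 t_c=0 v_peak=8 T=4

(v_max)²/a_max = 15²/4 = 225/4
16 < 225/4 → triangular
v_peak = √(16·4) = √64 = 8
t_a = 8/4 = 2; t_c = 0
T = 2·2 = 4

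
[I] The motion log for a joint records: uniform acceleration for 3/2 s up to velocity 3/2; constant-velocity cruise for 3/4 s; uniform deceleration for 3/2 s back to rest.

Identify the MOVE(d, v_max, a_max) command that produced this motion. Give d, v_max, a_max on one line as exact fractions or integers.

d=27/8 v_max=3/2 a_max=1

a_max = (3/2)/(3/2) = 1
d_a = ½·3/2·3/2 = 9/8; d_c = 3/2·3/4 = 9/8
d = 2·9/8 + 9/8 = 27/8
t_c = 3/4 > 0 ⇒ limit active, v_max = 3/2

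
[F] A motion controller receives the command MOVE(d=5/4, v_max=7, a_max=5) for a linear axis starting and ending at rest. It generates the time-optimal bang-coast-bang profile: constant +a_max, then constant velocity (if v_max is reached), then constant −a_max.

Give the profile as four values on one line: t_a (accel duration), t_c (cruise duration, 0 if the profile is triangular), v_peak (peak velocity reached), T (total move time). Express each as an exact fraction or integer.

t_a=1/2 t_c=0 v_peak=5/2 T=1

v_max²/a_max = 7²/5 = 49/5
5/4 < 49/5 so t_c = 0
v_peak = √(5/4·5) = √(25/4) = 5/2
t_a = (5/2)/5 = 1/2; t_c = 0
T = 2·1/2 = 1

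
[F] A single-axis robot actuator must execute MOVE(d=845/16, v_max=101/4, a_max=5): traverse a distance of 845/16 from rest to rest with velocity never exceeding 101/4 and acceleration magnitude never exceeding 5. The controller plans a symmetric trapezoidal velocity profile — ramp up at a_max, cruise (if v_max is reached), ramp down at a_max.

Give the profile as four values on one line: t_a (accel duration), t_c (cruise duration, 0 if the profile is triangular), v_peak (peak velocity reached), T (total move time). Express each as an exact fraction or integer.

vₘ²/aₘ = (101/4)²/5 = 10201/80
845/16 < 10201/80 → triangular
v_peak = √(845/16·5) = √(4225/16) = 65/4
t_a = (65/4)/5 = 13/4; t_c = 0
T = 2·13/4 = 13/2

t_a=13/4 t_c=0 v_peak=65/4 T=13/2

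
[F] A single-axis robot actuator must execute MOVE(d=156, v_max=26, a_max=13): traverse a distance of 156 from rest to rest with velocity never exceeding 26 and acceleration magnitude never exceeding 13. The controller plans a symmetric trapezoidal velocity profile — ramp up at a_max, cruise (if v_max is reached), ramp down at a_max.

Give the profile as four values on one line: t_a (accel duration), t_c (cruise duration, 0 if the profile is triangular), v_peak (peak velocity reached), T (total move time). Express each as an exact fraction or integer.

(v_max)²/a_max = 26²/13 = 52
156 ≥ 52 ⇒ cruise phase
t_a = 26/13 = 2; v_peak = 26
d_cruise = 156 − 52 = 104; t_c = 104/26 = 4
T = 2·2 + 4 = 8

t_a=2 t_c=4 v_peak=26 T=8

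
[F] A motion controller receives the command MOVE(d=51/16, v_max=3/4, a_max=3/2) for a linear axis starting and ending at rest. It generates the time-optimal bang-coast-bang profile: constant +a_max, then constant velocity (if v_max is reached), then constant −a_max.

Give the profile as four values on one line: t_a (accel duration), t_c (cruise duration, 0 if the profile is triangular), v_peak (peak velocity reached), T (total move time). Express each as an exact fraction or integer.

vₘ²/aₘ = (3/4)²/(3/2) = 3/8
51/16 ≥ 3/8 ⇒ cruise phase
t_a = (3/4)/(3/2) = 1/2; v_peak = 3/4
d_cruise = 51/16 − 3/8 = 45/16; t_c = (45/16)/(3/4) = 15/4
T = 2·1/2 + 15/4 = 19/4

t_a=1/2 t_c=15/4 v_peak=3/4 T=19/4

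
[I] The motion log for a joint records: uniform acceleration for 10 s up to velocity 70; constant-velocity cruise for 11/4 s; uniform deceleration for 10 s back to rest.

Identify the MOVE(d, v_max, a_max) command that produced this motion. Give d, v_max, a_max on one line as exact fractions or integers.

a_max = 70/10 = 7
d_a = ½·70·10 = 350; d_c = 70·11/4 = 385/2
d = 2·350 + 385/2 = 1785/2
t_c = 11/4 > 0 → v_max = v_peak = 70

d=1785/2 v_max=70 a_max=7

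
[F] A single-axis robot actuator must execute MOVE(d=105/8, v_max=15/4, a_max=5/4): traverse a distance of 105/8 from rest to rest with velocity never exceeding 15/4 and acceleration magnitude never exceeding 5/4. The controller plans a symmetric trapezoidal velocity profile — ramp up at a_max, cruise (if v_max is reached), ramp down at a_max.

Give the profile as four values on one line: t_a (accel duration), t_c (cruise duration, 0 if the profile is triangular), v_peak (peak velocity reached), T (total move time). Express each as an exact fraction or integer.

(v_max)²/a_max = (15/4)²/(5/4) = 45/4
105/8 ≥ 45/4 → trapezoidal
t_a = (15/4)/(5/4) = 3; v_peak = 15/4
d_cruise = 105/8 − 45/4 = 15/8; t_c = (15/8)/(15/4) = 1/2
T = 2·3 + 1/2 = 13/2

t_a=3 t_c=1/2 v_peak=15/4 T=13/2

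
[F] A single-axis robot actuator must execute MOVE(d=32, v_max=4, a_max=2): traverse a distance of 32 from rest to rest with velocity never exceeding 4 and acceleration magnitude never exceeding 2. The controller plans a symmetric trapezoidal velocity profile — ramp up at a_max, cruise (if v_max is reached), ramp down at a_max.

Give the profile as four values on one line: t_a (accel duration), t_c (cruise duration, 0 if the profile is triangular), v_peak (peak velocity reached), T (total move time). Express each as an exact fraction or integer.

t_a=2 t_c=6 v_peak=4 T=10

vₘ²/aₘ = 4²/2 = 8
32 ≥ 8 → trapezoidal
t_a = 4/2 = 2; v_peak = 4
d_cruise = 32 − 8 = 24; t_c = 24/4 = 6
T = 2·2 + 6 = 10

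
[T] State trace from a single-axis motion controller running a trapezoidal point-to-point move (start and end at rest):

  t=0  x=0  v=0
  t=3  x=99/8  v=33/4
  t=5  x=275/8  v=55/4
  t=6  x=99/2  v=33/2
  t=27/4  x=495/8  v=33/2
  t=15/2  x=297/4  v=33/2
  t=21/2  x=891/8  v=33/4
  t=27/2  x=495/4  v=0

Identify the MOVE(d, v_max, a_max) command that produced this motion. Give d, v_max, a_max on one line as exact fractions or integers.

d=495/4 v_max=33/2 a_max=11/4

final state: t=27/2, x=495/4, v=0 → d = 495/4
a_max = (33/4−0)/(3−0) = 11/4
max v = 33/2 over t∈[6,15/2] → v_max = 33/2
check: 33/2·(6+3/2) = 495/4 ✓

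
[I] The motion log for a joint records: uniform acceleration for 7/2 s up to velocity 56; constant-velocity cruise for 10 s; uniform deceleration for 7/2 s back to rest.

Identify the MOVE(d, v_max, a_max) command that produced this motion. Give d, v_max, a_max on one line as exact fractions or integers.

d=756 v_max=56 a_max=16

a_max = 56/(7/2) = 16
d_a = ½·56·7/2 = 98; d_c = 56·10 = 560
d = 2·98 + 560 = 756
t_c = 10 > 0 so v_max = 56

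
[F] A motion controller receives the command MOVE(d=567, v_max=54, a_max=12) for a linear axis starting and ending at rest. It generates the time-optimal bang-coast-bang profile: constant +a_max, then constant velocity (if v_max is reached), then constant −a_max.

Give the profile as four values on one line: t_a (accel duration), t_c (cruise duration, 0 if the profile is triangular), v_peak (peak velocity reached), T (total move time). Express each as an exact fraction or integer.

t_a=9/2 t_c=6 v_peak=54 T=15

vₘ²/aₘ = 54²/12 = 243
567 ≥ 243 so v_max reached
t_a = 54/12 = 9/2; v_peak = 54
d_cruise = 567 − 243 = 324; t_c = 324/54 = 6
T = 2·9/2 + 6 = 15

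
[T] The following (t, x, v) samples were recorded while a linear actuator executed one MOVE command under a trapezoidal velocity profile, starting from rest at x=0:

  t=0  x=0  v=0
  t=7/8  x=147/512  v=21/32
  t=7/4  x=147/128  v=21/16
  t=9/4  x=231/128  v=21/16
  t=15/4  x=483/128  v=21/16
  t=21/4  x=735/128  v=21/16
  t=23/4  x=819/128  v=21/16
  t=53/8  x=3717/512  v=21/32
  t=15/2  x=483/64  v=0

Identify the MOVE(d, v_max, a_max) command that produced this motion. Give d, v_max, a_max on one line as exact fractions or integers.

d=483/64 v_max=21/16 a_max=3/4

final state: t=15/2, x=483/64, v=0 → d = 483/64
a_max = (21/32−0)/(7/8−0) = 3/4
max v = 21/16 over t∈[7/4,23/4] → v_max = 21/16
check: 21/16·(7/4+4) = 483/64 ✓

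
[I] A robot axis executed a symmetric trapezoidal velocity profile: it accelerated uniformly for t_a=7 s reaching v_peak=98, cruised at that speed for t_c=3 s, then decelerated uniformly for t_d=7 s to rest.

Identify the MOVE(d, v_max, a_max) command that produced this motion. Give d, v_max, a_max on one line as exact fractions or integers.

a_max = 98/7 = 14
d_a = ½·98·7 = 343; d_c = 98·3 = 294
d = 2·343 + 294 = 980
t_c = 3 > 0 so v_max = 98

d=980 v_max=98 a_max=14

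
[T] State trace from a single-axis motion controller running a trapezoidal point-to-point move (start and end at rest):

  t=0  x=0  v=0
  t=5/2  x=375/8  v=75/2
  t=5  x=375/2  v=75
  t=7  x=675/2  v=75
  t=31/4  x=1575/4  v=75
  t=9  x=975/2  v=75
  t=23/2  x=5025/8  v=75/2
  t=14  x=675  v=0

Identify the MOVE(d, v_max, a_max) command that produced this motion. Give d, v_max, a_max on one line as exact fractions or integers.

final state: t=14, x=675, v=0 → d = 675
a_max = (75/2−0)/(5/2−0) = 15
max v = 75 over t∈[5,9] → v_max = 75
check: 75·(5+4) = 675 ✓

d=675 v_max=75 a_max=15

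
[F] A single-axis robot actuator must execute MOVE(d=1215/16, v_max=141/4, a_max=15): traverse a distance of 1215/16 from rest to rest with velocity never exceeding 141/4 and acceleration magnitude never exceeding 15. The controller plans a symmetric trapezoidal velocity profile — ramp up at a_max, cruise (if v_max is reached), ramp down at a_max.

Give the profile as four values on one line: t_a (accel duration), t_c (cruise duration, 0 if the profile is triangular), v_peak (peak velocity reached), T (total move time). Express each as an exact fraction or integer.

v_max²/a_max = (141/4)²/15 = 6627/80
1215/16 < 6627/80 → triangular
v_peak = √(1215/16·15) = √(18225/16) = 135/4
t_a = (135/4)/15 = 9/4; t_c = 0
T = 2·9/4 = 9/2

t_a=9/4 t_c=0 v_peak=135/4 T=9/2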